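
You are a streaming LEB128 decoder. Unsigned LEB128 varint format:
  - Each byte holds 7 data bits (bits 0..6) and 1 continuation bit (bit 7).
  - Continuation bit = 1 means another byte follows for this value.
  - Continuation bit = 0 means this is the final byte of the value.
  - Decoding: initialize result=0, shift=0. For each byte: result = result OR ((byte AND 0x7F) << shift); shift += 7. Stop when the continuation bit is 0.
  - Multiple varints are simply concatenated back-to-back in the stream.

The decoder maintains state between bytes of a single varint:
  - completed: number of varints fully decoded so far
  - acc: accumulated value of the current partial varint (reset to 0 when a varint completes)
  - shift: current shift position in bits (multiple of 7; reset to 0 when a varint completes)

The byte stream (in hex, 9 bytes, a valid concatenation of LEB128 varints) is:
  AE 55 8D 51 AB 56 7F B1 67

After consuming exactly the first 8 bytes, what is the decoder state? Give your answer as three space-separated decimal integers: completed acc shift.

byte[0]=0xAE cont=1 payload=0x2E: acc |= 46<<0 -> completed=0 acc=46 shift=7
byte[1]=0x55 cont=0 payload=0x55: varint #1 complete (value=10926); reset -> completed=1 acc=0 shift=0
byte[2]=0x8D cont=1 payload=0x0D: acc |= 13<<0 -> completed=1 acc=13 shift=7
byte[3]=0x51 cont=0 payload=0x51: varint #2 complete (value=10381); reset -> completed=2 acc=0 shift=0
byte[4]=0xAB cont=1 payload=0x2B: acc |= 43<<0 -> completed=2 acc=43 shift=7
byte[5]=0x56 cont=0 payload=0x56: varint #3 complete (value=11051); reset -> completed=3 acc=0 shift=0
byte[6]=0x7F cont=0 payload=0x7F: varint #4 complete (value=127); reset -> completed=4 acc=0 shift=0
byte[7]=0xB1 cont=1 payload=0x31: acc |= 49<<0 -> completed=4 acc=49 shift=7

Answer: 4 49 7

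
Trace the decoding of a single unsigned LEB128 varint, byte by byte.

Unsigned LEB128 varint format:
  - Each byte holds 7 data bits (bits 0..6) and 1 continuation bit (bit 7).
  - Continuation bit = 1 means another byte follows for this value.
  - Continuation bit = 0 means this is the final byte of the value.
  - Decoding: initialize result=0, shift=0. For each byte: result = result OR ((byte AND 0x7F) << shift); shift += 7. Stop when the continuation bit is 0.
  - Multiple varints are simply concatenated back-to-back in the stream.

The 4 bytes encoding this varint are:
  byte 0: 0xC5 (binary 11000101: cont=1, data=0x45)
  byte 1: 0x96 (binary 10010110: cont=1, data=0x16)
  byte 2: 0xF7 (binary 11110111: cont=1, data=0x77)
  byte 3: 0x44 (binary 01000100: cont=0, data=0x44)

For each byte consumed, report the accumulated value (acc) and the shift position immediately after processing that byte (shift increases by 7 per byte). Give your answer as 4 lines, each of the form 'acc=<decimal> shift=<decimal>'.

byte 0=0xC5: payload=0x45=69, contrib = 69<<0 = 69; acc -> 69, shift -> 7
byte 1=0x96: payload=0x16=22, contrib = 22<<7 = 2816; acc -> 2885, shift -> 14
byte 2=0xF7: payload=0x77=119, contrib = 119<<14 = 1949696; acc -> 1952581, shift -> 21
byte 3=0x44: payload=0x44=68, contrib = 68<<21 = 142606336; acc -> 144558917, shift -> 28

Answer: acc=69 shift=7
acc=2885 shift=14
acc=1952581 shift=21
acc=144558917 shift=28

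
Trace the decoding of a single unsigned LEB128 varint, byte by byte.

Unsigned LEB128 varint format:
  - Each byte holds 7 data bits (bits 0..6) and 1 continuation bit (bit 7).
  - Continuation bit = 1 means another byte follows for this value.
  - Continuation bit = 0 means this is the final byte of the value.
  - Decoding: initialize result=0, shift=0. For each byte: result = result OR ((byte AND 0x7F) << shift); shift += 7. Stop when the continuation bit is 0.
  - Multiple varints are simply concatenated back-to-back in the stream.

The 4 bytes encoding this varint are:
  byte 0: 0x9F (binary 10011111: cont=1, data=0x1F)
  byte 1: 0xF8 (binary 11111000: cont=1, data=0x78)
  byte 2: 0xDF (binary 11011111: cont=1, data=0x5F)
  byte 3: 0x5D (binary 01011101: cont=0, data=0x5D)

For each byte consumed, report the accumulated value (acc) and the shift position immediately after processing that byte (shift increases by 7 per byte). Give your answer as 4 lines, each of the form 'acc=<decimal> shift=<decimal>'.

Answer: acc=31 shift=7
acc=15391 shift=14
acc=1571871 shift=21
acc=196607007 shift=28

Derivation:
byte 0=0x9F: payload=0x1F=31, contrib = 31<<0 = 31; acc -> 31, shift -> 7
byte 1=0xF8: payload=0x78=120, contrib = 120<<7 = 15360; acc -> 15391, shift -> 14
byte 2=0xDF: payload=0x5F=95, contrib = 95<<14 = 1556480; acc -> 1571871, shift -> 21
byte 3=0x5D: payload=0x5D=93, contrib = 93<<21 = 195035136; acc -> 196607007, shift -> 28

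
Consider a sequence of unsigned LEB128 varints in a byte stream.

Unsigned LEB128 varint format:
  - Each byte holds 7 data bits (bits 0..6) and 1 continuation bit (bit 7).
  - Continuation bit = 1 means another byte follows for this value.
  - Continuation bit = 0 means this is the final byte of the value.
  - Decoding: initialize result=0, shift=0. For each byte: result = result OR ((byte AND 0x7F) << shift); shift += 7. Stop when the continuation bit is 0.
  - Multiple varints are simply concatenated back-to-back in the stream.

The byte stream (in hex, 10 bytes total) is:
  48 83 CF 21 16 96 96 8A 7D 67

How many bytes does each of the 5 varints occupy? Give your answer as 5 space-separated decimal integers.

Answer: 1 3 1 4 1

Derivation:
  byte[0]=0x48 cont=0 payload=0x48=72: acc |= 72<<0 -> acc=72 shift=7 [end]
Varint 1: bytes[0:1] = 48 -> value 72 (1 byte(s))
  byte[1]=0x83 cont=1 payload=0x03=3: acc |= 3<<0 -> acc=3 shift=7
  byte[2]=0xCF cont=1 payload=0x4F=79: acc |= 79<<7 -> acc=10115 shift=14
  byte[3]=0x21 cont=0 payload=0x21=33: acc |= 33<<14 -> acc=550787 shift=21 [end]
Varint 2: bytes[1:4] = 83 CF 21 -> value 550787 (3 byte(s))
  byte[4]=0x16 cont=0 payload=0x16=22: acc |= 22<<0 -> acc=22 shift=7 [end]
Varint 3: bytes[4:5] = 16 -> value 22 (1 byte(s))
  byte[5]=0x96 cont=1 payload=0x16=22: acc |= 22<<0 -> acc=22 shift=7
  byte[6]=0x96 cont=1 payload=0x16=22: acc |= 22<<7 -> acc=2838 shift=14
  byte[7]=0x8A cont=1 payload=0x0A=10: acc |= 10<<14 -> acc=166678 shift=21
  byte[8]=0x7D cont=0 payload=0x7D=125: acc |= 125<<21 -> acc=262310678 shift=28 [end]
Varint 4: bytes[5:9] = 96 96 8A 7D -> value 262310678 (4 byte(s))
  byte[9]=0x67 cont=0 payload=0x67=103: acc |= 103<<0 -> acc=103 shift=7 [end]
Varint 5: bytes[9:10] = 67 -> value 103 (1 byte(s))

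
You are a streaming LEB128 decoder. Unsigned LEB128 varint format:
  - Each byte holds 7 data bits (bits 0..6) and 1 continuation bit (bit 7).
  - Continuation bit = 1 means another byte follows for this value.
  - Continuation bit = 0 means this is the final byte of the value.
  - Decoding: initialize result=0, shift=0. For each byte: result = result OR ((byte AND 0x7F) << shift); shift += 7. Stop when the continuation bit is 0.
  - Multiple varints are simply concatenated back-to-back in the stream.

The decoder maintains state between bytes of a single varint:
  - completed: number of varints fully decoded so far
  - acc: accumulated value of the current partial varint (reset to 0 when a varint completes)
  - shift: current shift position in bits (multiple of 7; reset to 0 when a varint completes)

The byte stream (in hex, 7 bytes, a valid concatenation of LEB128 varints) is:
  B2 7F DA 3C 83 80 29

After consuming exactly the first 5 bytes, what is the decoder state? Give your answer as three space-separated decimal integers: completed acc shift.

byte[0]=0xB2 cont=1 payload=0x32: acc |= 50<<0 -> completed=0 acc=50 shift=7
byte[1]=0x7F cont=0 payload=0x7F: varint #1 complete (value=16306); reset -> completed=1 acc=0 shift=0
byte[2]=0xDA cont=1 payload=0x5A: acc |= 90<<0 -> completed=1 acc=90 shift=7
byte[3]=0x3C cont=0 payload=0x3C: varint #2 complete (value=7770); reset -> completed=2 acc=0 shift=0
byte[4]=0x83 cont=1 payload=0x03: acc |= 3<<0 -> completed=2 acc=3 shift=7

Answer: 2 3 7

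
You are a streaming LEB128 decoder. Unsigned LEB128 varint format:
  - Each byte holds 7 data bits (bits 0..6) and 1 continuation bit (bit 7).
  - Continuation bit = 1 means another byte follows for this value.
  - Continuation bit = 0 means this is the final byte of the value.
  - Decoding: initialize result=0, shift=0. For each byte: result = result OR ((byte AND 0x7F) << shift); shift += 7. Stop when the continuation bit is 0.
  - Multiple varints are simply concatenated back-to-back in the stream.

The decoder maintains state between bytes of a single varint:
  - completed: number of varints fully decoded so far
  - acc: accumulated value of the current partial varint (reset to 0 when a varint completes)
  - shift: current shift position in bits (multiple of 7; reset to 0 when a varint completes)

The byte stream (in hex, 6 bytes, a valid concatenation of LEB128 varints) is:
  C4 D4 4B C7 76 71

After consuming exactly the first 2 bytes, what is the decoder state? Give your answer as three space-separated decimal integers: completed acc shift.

byte[0]=0xC4 cont=1 payload=0x44: acc |= 68<<0 -> completed=0 acc=68 shift=7
byte[1]=0xD4 cont=1 payload=0x54: acc |= 84<<7 -> completed=0 acc=10820 shift=14

Answer: 0 10820 14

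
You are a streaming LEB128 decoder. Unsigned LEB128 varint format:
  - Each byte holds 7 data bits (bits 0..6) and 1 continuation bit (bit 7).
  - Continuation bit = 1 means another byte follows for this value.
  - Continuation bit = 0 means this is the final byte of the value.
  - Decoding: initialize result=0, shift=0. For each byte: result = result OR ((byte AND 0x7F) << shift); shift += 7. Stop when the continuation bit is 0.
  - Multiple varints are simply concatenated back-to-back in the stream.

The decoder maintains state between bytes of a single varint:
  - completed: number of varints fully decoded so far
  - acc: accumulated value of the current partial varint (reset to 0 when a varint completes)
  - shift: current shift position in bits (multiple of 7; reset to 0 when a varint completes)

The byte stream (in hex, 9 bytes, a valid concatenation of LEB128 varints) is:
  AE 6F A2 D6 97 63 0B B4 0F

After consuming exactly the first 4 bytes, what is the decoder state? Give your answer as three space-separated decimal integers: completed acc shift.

byte[0]=0xAE cont=1 payload=0x2E: acc |= 46<<0 -> completed=0 acc=46 shift=7
byte[1]=0x6F cont=0 payload=0x6F: varint #1 complete (value=14254); reset -> completed=1 acc=0 shift=0
byte[2]=0xA2 cont=1 payload=0x22: acc |= 34<<0 -> completed=1 acc=34 shift=7
byte[3]=0xD6 cont=1 payload=0x56: acc |= 86<<7 -> completed=1 acc=11042 shift=14

Answer: 1 11042 14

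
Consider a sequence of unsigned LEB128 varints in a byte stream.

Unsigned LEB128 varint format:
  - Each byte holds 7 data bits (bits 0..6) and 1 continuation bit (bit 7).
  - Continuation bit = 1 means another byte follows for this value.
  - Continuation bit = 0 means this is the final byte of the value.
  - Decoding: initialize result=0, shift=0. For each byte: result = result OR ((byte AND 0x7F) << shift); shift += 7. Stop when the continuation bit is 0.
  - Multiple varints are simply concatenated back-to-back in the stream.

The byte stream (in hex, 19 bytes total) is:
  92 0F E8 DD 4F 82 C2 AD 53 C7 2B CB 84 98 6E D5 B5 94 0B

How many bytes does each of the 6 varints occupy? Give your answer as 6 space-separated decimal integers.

  byte[0]=0x92 cont=1 payload=0x12=18: acc |= 18<<0 -> acc=18 shift=7
  byte[1]=0x0F cont=0 payload=0x0F=15: acc |= 15<<7 -> acc=1938 shift=14 [end]
Varint 1: bytes[0:2] = 92 0F -> value 1938 (2 byte(s))
  byte[2]=0xE8 cont=1 payload=0x68=104: acc |= 104<<0 -> acc=104 shift=7
  byte[3]=0xDD cont=1 payload=0x5D=93: acc |= 93<<7 -> acc=12008 shift=14
  byte[4]=0x4F cont=0 payload=0x4F=79: acc |= 79<<14 -> acc=1306344 shift=21 [end]
Varint 2: bytes[2:5] = E8 DD 4F -> value 1306344 (3 byte(s))
  byte[5]=0x82 cont=1 payload=0x02=2: acc |= 2<<0 -> acc=2 shift=7
  byte[6]=0xC2 cont=1 payload=0x42=66: acc |= 66<<7 -> acc=8450 shift=14
  byte[7]=0xAD cont=1 payload=0x2D=45: acc |= 45<<14 -> acc=745730 shift=21
  byte[8]=0x53 cont=0 payload=0x53=83: acc |= 83<<21 -> acc=174809346 shift=28 [end]
Varint 3: bytes[5:9] = 82 C2 AD 53 -> value 174809346 (4 byte(s))
  byte[9]=0xC7 cont=1 payload=0x47=71: acc |= 71<<0 -> acc=71 shift=7
  byte[10]=0x2B cont=0 payload=0x2B=43: acc |= 43<<7 -> acc=5575 shift=14 [end]
Varint 4: bytes[9:11] = C7 2B -> value 5575 (2 byte(s))
  byte[11]=0xCB cont=1 payload=0x4B=75: acc |= 75<<0 -> acc=75 shift=7
  byte[12]=0x84 cont=1 payload=0x04=4: acc |= 4<<7 -> acc=587 shift=14
  byte[13]=0x98 cont=1 payload=0x18=24: acc |= 24<<14 -> acc=393803 shift=21
  byte[14]=0x6E cont=0 payload=0x6E=110: acc |= 110<<21 -> acc=231080523 shift=28 [end]
Varint 5: bytes[11:15] = CB 84 98 6E -> value 231080523 (4 byte(s))
  byte[15]=0xD5 cont=1 payload=0x55=85: acc |= 85<<0 -> acc=85 shift=7
  byte[16]=0xB5 cont=1 payload=0x35=53: acc |= 53<<7 -> acc=6869 shift=14
  byte[17]=0x94 cont=1 payload=0x14=20: acc |= 20<<14 -> acc=334549 shift=21
  byte[18]=0x0B cont=0 payload=0x0B=11: acc |= 11<<21 -> acc=23403221 shift=28 [end]
Varint 6: bytes[15:19] = D5 B5 94 0B -> value 23403221 (4 byte(s))

Answer: 2 3 4 2 4 4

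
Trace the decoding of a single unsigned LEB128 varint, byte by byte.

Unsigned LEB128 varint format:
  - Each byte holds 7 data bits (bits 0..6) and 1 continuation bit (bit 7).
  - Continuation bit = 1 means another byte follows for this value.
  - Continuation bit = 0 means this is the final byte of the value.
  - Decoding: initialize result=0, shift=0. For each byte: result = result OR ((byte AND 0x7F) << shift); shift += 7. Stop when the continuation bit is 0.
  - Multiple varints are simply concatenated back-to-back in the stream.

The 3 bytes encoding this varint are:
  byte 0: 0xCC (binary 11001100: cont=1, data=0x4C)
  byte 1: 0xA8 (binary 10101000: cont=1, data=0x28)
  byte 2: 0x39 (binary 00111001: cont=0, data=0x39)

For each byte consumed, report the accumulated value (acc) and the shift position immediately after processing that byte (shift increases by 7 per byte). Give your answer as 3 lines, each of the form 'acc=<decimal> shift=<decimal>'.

Answer: acc=76 shift=7
acc=5196 shift=14
acc=939084 shift=21

Derivation:
byte 0=0xCC: payload=0x4C=76, contrib = 76<<0 = 76; acc -> 76, shift -> 7
byte 1=0xA8: payload=0x28=40, contrib = 40<<7 = 5120; acc -> 5196, shift -> 14
byte 2=0x39: payload=0x39=57, contrib = 57<<14 = 933888; acc -> 939084, shift -> 21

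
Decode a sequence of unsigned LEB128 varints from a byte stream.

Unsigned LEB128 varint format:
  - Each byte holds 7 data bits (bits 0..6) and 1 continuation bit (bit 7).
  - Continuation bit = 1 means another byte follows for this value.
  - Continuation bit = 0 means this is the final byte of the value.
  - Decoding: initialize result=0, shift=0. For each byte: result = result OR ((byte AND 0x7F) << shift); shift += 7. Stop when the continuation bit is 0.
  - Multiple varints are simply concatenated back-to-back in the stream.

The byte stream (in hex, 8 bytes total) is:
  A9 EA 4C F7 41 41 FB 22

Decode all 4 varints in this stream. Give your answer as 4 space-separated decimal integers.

Answer: 1258793 8439 65 4475

Derivation:
  byte[0]=0xA9 cont=1 payload=0x29=41: acc |= 41<<0 -> acc=41 shift=7
  byte[1]=0xEA cont=1 payload=0x6A=106: acc |= 106<<7 -> acc=13609 shift=14
  byte[2]=0x4C cont=0 payload=0x4C=76: acc |= 76<<14 -> acc=1258793 shift=21 [end]
Varint 1: bytes[0:3] = A9 EA 4C -> value 1258793 (3 byte(s))
  byte[3]=0xF7 cont=1 payload=0x77=119: acc |= 119<<0 -> acc=119 shift=7
  byte[4]=0x41 cont=0 payload=0x41=65: acc |= 65<<7 -> acc=8439 shift=14 [end]
Varint 2: bytes[3:5] = F7 41 -> value 8439 (2 byte(s))
  byte[5]=0x41 cont=0 payload=0x41=65: acc |= 65<<0 -> acc=65 shift=7 [end]
Varint 3: bytes[5:6] = 41 -> value 65 (1 byte(s))
  byte[6]=0xFB cont=1 payload=0x7B=123: acc |= 123<<0 -> acc=123 shift=7
  byte[7]=0x22 cont=0 payload=0x22=34: acc |= 34<<7 -> acc=4475 shift=14 [end]
Varint 4: bytes[6:8] = FB 22 -> value 4475 (2 byte(s))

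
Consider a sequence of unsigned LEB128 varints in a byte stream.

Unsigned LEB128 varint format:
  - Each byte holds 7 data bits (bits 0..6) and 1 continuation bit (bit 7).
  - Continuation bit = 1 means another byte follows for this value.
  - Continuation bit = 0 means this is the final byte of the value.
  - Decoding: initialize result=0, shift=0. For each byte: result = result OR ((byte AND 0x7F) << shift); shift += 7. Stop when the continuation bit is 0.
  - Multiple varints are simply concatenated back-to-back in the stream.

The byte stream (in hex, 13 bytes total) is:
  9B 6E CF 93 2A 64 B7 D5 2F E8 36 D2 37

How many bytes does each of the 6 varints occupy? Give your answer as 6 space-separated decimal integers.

  byte[0]=0x9B cont=1 payload=0x1B=27: acc |= 27<<0 -> acc=27 shift=7
  byte[1]=0x6E cont=0 payload=0x6E=110: acc |= 110<<7 -> acc=14107 shift=14 [end]
Varint 1: bytes[0:2] = 9B 6E -> value 14107 (2 byte(s))
  byte[2]=0xCF cont=1 payload=0x4F=79: acc |= 79<<0 -> acc=79 shift=7
  byte[3]=0x93 cont=1 payload=0x13=19: acc |= 19<<7 -> acc=2511 shift=14
  byte[4]=0x2A cont=0 payload=0x2A=42: acc |= 42<<14 -> acc=690639 shift=21 [end]
Varint 2: bytes[2:5] = CF 93 2A -> value 690639 (3 byte(s))
  byte[5]=0x64 cont=0 payload=0x64=100: acc |= 100<<0 -> acc=100 shift=7 [end]
Varint 3: bytes[5:6] = 64 -> value 100 (1 byte(s))
  byte[6]=0xB7 cont=1 payload=0x37=55: acc |= 55<<0 -> acc=55 shift=7
  byte[7]=0xD5 cont=1 payload=0x55=85: acc |= 85<<7 -> acc=10935 shift=14
  byte[8]=0x2F cont=0 payload=0x2F=47: acc |= 47<<14 -> acc=780983 shift=21 [end]
Varint 4: bytes[6:9] = B7 D5 2F -> value 780983 (3 byte(s))
  byte[9]=0xE8 cont=1 payload=0x68=104: acc |= 104<<0 -> acc=104 shift=7
  byte[10]=0x36 cont=0 payload=0x36=54: acc |= 54<<7 -> acc=7016 shift=14 [end]
Varint 5: bytes[9:11] = E8 36 -> value 7016 (2 byte(s))
  byte[11]=0xD2 cont=1 payload=0x52=82: acc |= 82<<0 -> acc=82 shift=7
  byte[12]=0x37 cont=0 payload=0x37=55: acc |= 55<<7 -> acc=7122 shift=14 [end]
Varint 6: bytes[11:13] = D2 37 -> value 7122 (2 byte(s))

Answer: 2 3 1 3 2 2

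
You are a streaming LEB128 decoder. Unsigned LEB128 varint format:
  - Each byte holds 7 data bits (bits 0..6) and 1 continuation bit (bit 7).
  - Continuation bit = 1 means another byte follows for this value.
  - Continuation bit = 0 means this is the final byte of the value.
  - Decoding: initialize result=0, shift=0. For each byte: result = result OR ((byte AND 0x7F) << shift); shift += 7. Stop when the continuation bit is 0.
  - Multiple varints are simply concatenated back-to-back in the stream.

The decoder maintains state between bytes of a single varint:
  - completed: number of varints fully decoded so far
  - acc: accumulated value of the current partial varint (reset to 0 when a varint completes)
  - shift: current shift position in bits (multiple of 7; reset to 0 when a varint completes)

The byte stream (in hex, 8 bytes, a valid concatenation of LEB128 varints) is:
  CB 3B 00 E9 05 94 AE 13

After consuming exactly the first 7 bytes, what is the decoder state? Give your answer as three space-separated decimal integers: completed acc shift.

byte[0]=0xCB cont=1 payload=0x4B: acc |= 75<<0 -> completed=0 acc=75 shift=7
byte[1]=0x3B cont=0 payload=0x3B: varint #1 complete (value=7627); reset -> completed=1 acc=0 shift=0
byte[2]=0x00 cont=0 payload=0x00: varint #2 complete (value=0); reset -> completed=2 acc=0 shift=0
byte[3]=0xE9 cont=1 payload=0x69: acc |= 105<<0 -> completed=2 acc=105 shift=7
byte[4]=0x05 cont=0 payload=0x05: varint #3 complete (value=745); reset -> completed=3 acc=0 shift=0
byte[5]=0x94 cont=1 payload=0x14: acc |= 20<<0 -> completed=3 acc=20 shift=7
byte[6]=0xAE cont=1 payload=0x2E: acc |= 46<<7 -> completed=3 acc=5908 shift=14

Answer: 3 5908 14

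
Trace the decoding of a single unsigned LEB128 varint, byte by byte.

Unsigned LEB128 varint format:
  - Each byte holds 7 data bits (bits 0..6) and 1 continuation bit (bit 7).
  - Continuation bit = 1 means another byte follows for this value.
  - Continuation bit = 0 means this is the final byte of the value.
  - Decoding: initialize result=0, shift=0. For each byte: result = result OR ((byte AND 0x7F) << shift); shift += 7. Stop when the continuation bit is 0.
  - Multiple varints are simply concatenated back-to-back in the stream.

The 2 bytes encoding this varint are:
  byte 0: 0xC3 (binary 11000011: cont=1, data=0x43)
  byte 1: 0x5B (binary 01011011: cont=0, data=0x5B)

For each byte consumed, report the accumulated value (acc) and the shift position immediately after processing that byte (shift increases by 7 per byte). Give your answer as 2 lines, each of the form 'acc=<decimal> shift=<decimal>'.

byte 0=0xC3: payload=0x43=67, contrib = 67<<0 = 67; acc -> 67, shift -> 7
byte 1=0x5B: payload=0x5B=91, contrib = 91<<7 = 11648; acc -> 11715, shift -> 14

Answer: acc=67 shift=7
acc=11715 shift=14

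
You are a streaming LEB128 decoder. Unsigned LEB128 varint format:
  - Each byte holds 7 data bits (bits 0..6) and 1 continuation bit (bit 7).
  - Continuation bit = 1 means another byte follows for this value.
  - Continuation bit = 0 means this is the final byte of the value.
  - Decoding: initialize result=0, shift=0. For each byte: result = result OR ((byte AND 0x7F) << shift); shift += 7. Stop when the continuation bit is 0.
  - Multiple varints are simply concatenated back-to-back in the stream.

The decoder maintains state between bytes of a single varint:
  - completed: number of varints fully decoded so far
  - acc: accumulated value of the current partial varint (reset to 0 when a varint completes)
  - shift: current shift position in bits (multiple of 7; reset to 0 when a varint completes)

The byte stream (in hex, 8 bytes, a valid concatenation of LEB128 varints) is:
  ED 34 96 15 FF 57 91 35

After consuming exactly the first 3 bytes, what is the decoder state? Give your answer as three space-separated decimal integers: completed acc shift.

Answer: 1 22 7

Derivation:
byte[0]=0xED cont=1 payload=0x6D: acc |= 109<<0 -> completed=0 acc=109 shift=7
byte[1]=0x34 cont=0 payload=0x34: varint #1 complete (value=6765); reset -> completed=1 acc=0 shift=0
byte[2]=0x96 cont=1 payload=0x16: acc |= 22<<0 -> completed=1 acc=22 shift=7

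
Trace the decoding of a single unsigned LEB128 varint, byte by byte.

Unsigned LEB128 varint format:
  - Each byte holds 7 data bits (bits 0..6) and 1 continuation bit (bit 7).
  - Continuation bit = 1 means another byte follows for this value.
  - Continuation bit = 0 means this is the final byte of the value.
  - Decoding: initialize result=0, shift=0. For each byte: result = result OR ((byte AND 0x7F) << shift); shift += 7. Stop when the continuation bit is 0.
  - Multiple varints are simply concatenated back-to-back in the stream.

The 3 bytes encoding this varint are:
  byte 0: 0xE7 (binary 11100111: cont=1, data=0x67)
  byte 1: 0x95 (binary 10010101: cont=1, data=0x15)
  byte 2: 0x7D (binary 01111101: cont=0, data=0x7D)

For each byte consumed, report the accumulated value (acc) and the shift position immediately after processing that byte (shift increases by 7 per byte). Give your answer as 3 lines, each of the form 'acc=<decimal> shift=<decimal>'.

byte 0=0xE7: payload=0x67=103, contrib = 103<<0 = 103; acc -> 103, shift -> 7
byte 1=0x95: payload=0x15=21, contrib = 21<<7 = 2688; acc -> 2791, shift -> 14
byte 2=0x7D: payload=0x7D=125, contrib = 125<<14 = 2048000; acc -> 2050791, shift -> 21

Answer: acc=103 shift=7
acc=2791 shift=14
acc=2050791 shift=21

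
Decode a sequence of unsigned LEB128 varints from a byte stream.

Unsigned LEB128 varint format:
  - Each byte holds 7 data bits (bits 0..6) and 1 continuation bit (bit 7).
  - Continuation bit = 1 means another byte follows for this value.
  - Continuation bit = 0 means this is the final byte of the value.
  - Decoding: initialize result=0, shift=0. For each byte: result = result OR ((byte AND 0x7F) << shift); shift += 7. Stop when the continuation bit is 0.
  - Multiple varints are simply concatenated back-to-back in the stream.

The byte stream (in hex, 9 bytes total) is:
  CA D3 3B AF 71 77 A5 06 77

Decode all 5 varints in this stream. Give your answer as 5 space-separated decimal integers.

Answer: 977354 14511 119 805 119

Derivation:
  byte[0]=0xCA cont=1 payload=0x4A=74: acc |= 74<<0 -> acc=74 shift=7
  byte[1]=0xD3 cont=1 payload=0x53=83: acc |= 83<<7 -> acc=10698 shift=14
  byte[2]=0x3B cont=0 payload=0x3B=59: acc |= 59<<14 -> acc=977354 shift=21 [end]
Varint 1: bytes[0:3] = CA D3 3B -> value 977354 (3 byte(s))
  byte[3]=0xAF cont=1 payload=0x2F=47: acc |= 47<<0 -> acc=47 shift=7
  byte[4]=0x71 cont=0 payload=0x71=113: acc |= 113<<7 -> acc=14511 shift=14 [end]
Varint 2: bytes[3:5] = AF 71 -> value 14511 (2 byte(s))
  byte[5]=0x77 cont=0 payload=0x77=119: acc |= 119<<0 -> acc=119 shift=7 [end]
Varint 3: bytes[5:6] = 77 -> value 119 (1 byte(s))
  byte[6]=0xA5 cont=1 payload=0x25=37: acc |= 37<<0 -> acc=37 shift=7
  byte[7]=0x06 cont=0 payload=0x06=6: acc |= 6<<7 -> acc=805 shift=14 [end]
Varint 4: bytes[6:8] = A5 06 -> value 805 (2 byte(s))
  byte[8]=0x77 cont=0 payload=0x77=119: acc |= 119<<0 -> acc=119 shift=7 [end]
Varint 5: bytes[8:9] = 77 -> value 119 (1 byte(s))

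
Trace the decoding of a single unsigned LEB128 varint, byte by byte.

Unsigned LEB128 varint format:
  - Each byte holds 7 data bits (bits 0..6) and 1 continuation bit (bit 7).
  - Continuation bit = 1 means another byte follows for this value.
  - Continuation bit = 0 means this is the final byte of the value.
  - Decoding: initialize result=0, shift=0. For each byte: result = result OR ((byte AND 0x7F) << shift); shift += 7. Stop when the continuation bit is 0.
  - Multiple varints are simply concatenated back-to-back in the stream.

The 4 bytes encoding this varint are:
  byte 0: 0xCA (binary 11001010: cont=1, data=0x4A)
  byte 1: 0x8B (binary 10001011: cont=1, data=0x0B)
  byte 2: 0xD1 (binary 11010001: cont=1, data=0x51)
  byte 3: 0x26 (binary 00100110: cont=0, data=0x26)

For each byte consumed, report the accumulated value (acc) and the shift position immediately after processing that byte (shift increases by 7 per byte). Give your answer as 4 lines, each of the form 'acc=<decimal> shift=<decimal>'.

Answer: acc=74 shift=7
acc=1482 shift=14
acc=1328586 shift=21
acc=81020362 shift=28

Derivation:
byte 0=0xCA: payload=0x4A=74, contrib = 74<<0 = 74; acc -> 74, shift -> 7
byte 1=0x8B: payload=0x0B=11, contrib = 11<<7 = 1408; acc -> 1482, shift -> 14
byte 2=0xD1: payload=0x51=81, contrib = 81<<14 = 1327104; acc -> 1328586, shift -> 21
byte 3=0x26: payload=0x26=38, contrib = 38<<21 = 79691776; acc -> 81020362, shift -> 28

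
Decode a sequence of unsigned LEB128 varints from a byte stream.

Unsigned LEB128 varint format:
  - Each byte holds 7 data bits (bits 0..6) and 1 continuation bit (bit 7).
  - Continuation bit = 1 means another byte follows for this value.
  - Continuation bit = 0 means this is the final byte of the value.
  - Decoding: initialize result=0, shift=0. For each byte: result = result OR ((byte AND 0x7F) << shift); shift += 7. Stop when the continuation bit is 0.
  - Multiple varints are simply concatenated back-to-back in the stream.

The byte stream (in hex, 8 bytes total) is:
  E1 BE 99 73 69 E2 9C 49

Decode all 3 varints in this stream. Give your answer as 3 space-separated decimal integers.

Answer: 241590113 105 1199714

Derivation:
  byte[0]=0xE1 cont=1 payload=0x61=97: acc |= 97<<0 -> acc=97 shift=7
  byte[1]=0xBE cont=1 payload=0x3E=62: acc |= 62<<7 -> acc=8033 shift=14
  byte[2]=0x99 cont=1 payload=0x19=25: acc |= 25<<14 -> acc=417633 shift=21
  byte[3]=0x73 cont=0 payload=0x73=115: acc |= 115<<21 -> acc=241590113 shift=28 [end]
Varint 1: bytes[0:4] = E1 BE 99 73 -> value 241590113 (4 byte(s))
  byte[4]=0x69 cont=0 payload=0x69=105: acc |= 105<<0 -> acc=105 shift=7 [end]
Varint 2: bytes[4:5] = 69 -> value 105 (1 byte(s))
  byte[5]=0xE2 cont=1 payload=0x62=98: acc |= 98<<0 -> acc=98 shift=7
  byte[6]=0x9C cont=1 payload=0x1C=28: acc |= 28<<7 -> acc=3682 shift=14
  byte[7]=0x49 cont=0 payload=0x49=73: acc |= 73<<14 -> acc=1199714 shift=21 [end]
Varint 3: bytes[5:8] = E2 9C 49 -> value 1199714 (3 byte(s))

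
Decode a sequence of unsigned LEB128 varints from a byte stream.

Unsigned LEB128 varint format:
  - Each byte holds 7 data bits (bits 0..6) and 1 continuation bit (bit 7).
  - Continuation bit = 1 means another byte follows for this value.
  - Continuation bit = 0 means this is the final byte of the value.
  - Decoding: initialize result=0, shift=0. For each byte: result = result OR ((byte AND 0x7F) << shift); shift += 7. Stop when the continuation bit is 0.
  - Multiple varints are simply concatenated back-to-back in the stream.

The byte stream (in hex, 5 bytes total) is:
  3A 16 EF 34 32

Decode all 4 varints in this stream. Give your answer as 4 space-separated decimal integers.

  byte[0]=0x3A cont=0 payload=0x3A=58: acc |= 58<<0 -> acc=58 shift=7 [end]
Varint 1: bytes[0:1] = 3A -> value 58 (1 byte(s))
  byte[1]=0x16 cont=0 payload=0x16=22: acc |= 22<<0 -> acc=22 shift=7 [end]
Varint 2: bytes[1:2] = 16 -> value 22 (1 byte(s))
  byte[2]=0xEF cont=1 payload=0x6F=111: acc |= 111<<0 -> acc=111 shift=7
  byte[3]=0x34 cont=0 payload=0x34=52: acc |= 52<<7 -> acc=6767 shift=14 [end]
Varint 3: bytes[2:4] = EF 34 -> value 6767 (2 byte(s))
  byte[4]=0x32 cont=0 payload=0x32=50: acc |= 50<<0 -> acc=50 shift=7 [end]
Varint 4: bytes[4:5] = 32 -> value 50 (1 byte(s))

Answer: 58 22 6767 50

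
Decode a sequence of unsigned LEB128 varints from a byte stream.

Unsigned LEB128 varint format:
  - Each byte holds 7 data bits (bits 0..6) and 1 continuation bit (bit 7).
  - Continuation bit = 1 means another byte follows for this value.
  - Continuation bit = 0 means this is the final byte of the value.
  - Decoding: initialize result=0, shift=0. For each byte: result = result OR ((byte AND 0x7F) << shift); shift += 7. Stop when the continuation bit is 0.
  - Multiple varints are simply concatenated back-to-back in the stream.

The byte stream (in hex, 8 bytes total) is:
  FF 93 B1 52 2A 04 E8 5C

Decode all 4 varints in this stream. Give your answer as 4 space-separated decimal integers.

  byte[0]=0xFF cont=1 payload=0x7F=127: acc |= 127<<0 -> acc=127 shift=7
  byte[1]=0x93 cont=1 payload=0x13=19: acc |= 19<<7 -> acc=2559 shift=14
  byte[2]=0xB1 cont=1 payload=0x31=49: acc |= 49<<14 -> acc=805375 shift=21
  byte[3]=0x52 cont=0 payload=0x52=82: acc |= 82<<21 -> acc=172771839 shift=28 [end]
Varint 1: bytes[0:4] = FF 93 B1 52 -> value 172771839 (4 byte(s))
  byte[4]=0x2A cont=0 payload=0x2A=42: acc |= 42<<0 -> acc=42 shift=7 [end]
Varint 2: bytes[4:5] = 2A -> value 42 (1 byte(s))
  byte[5]=0x04 cont=0 payload=0x04=4: acc |= 4<<0 -> acc=4 shift=7 [end]
Varint 3: bytes[5:6] = 04 -> value 4 (1 byte(s))
  byte[6]=0xE8 cont=1 payload=0x68=104: acc |= 104<<0 -> acc=104 shift=7
  byte[7]=0x5C cont=0 payload=0x5C=92: acc |= 92<<7 -> acc=11880 shift=14 [end]
Varint 4: bytes[6:8] = E8 5C -> value 11880 (2 byte(s))

Answer: 172771839 42 4 11880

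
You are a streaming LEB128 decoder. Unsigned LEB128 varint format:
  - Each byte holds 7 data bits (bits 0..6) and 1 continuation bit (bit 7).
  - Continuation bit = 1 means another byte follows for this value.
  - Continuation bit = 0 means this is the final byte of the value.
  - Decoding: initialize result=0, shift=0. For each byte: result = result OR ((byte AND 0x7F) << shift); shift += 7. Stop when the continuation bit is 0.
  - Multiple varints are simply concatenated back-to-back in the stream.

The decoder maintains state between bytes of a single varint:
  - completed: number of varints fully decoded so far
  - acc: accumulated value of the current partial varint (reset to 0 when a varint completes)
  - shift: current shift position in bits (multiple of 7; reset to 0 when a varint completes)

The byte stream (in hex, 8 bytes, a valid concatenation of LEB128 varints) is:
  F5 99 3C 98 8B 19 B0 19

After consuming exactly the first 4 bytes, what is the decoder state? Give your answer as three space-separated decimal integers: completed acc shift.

Answer: 1 24 7

Derivation:
byte[0]=0xF5 cont=1 payload=0x75: acc |= 117<<0 -> completed=0 acc=117 shift=7
byte[1]=0x99 cont=1 payload=0x19: acc |= 25<<7 -> completed=0 acc=3317 shift=14
byte[2]=0x3C cont=0 payload=0x3C: varint #1 complete (value=986357); reset -> completed=1 acc=0 shift=0
byte[3]=0x98 cont=1 payload=0x18: acc |= 24<<0 -> completed=1 acc=24 shift=7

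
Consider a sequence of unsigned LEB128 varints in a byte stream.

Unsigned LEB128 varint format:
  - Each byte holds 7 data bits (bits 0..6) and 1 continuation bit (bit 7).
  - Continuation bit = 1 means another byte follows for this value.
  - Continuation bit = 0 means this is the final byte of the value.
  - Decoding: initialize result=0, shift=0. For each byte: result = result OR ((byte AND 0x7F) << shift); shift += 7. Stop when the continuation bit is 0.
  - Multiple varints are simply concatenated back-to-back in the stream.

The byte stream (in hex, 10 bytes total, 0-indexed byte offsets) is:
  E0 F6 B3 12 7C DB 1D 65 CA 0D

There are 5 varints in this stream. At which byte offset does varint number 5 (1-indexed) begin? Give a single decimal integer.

  byte[0]=0xE0 cont=1 payload=0x60=96: acc |= 96<<0 -> acc=96 shift=7
  byte[1]=0xF6 cont=1 payload=0x76=118: acc |= 118<<7 -> acc=15200 shift=14
  byte[2]=0xB3 cont=1 payload=0x33=51: acc |= 51<<14 -> acc=850784 shift=21
  byte[3]=0x12 cont=0 payload=0x12=18: acc |= 18<<21 -> acc=38599520 shift=28 [end]
Varint 1: bytes[0:4] = E0 F6 B3 12 -> value 38599520 (4 byte(s))
  byte[4]=0x7C cont=0 payload=0x7C=124: acc |= 124<<0 -> acc=124 shift=7 [end]
Varint 2: bytes[4:5] = 7C -> value 124 (1 byte(s))
  byte[5]=0xDB cont=1 payload=0x5B=91: acc |= 91<<0 -> acc=91 shift=7
  byte[6]=0x1D cont=0 payload=0x1D=29: acc |= 29<<7 -> acc=3803 shift=14 [end]
Varint 3: bytes[5:7] = DB 1D -> value 3803 (2 byte(s))
  byte[7]=0x65 cont=0 payload=0x65=101: acc |= 101<<0 -> acc=101 shift=7 [end]
Varint 4: bytes[7:8] = 65 -> value 101 (1 byte(s))
  byte[8]=0xCA cont=1 payload=0x4A=74: acc |= 74<<0 -> acc=74 shift=7
  byte[9]=0x0D cont=0 payload=0x0D=13: acc |= 13<<7 -> acc=1738 shift=14 [end]
Varint 5: bytes[8:10] = CA 0D -> value 1738 (2 byte(s))

Answer: 8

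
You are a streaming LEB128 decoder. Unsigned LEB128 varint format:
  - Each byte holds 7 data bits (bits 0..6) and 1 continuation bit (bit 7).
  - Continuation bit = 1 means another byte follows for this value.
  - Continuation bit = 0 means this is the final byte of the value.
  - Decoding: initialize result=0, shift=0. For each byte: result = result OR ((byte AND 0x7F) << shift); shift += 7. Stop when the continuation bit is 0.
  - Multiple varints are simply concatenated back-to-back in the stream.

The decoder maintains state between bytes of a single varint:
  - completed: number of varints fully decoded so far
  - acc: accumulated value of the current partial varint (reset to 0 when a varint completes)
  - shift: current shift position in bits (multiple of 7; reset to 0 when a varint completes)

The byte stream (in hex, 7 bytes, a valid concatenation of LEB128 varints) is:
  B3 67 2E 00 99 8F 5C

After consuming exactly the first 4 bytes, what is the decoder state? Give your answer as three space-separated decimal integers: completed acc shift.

Answer: 3 0 0

Derivation:
byte[0]=0xB3 cont=1 payload=0x33: acc |= 51<<0 -> completed=0 acc=51 shift=7
byte[1]=0x67 cont=0 payload=0x67: varint #1 complete (value=13235); reset -> completed=1 acc=0 shift=0
byte[2]=0x2E cont=0 payload=0x2E: varint #2 complete (value=46); reset -> completed=2 acc=0 shift=0
byte[3]=0x00 cont=0 payload=0x00: varint #3 complete (value=0); reset -> completed=3 acc=0 shift=0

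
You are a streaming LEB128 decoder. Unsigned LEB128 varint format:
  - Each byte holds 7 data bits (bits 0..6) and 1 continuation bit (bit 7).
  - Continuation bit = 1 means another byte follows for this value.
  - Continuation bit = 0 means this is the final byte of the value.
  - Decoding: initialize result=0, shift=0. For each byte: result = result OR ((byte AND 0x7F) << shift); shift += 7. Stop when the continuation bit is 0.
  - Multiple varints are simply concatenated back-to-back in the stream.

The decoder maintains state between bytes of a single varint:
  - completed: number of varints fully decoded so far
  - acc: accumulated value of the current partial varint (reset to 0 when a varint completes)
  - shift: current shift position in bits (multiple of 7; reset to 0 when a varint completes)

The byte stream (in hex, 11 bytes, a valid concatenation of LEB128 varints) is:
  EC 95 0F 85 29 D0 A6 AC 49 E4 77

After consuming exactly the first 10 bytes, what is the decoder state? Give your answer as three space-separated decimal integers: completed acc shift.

Answer: 3 100 7

Derivation:
byte[0]=0xEC cont=1 payload=0x6C: acc |= 108<<0 -> completed=0 acc=108 shift=7
byte[1]=0x95 cont=1 payload=0x15: acc |= 21<<7 -> completed=0 acc=2796 shift=14
byte[2]=0x0F cont=0 payload=0x0F: varint #1 complete (value=248556); reset -> completed=1 acc=0 shift=0
byte[3]=0x85 cont=1 payload=0x05: acc |= 5<<0 -> completed=1 acc=5 shift=7
byte[4]=0x29 cont=0 payload=0x29: varint #2 complete (value=5253); reset -> completed=2 acc=0 shift=0
byte[5]=0xD0 cont=1 payload=0x50: acc |= 80<<0 -> completed=2 acc=80 shift=7
byte[6]=0xA6 cont=1 payload=0x26: acc |= 38<<7 -> completed=2 acc=4944 shift=14
byte[7]=0xAC cont=1 payload=0x2C: acc |= 44<<14 -> completed=2 acc=725840 shift=21
byte[8]=0x49 cont=0 payload=0x49: varint #3 complete (value=153817936); reset -> completed=3 acc=0 shift=0
byte[9]=0xE4 cont=1 payload=0x64: acc |= 100<<0 -> completed=3 acc=100 shift=7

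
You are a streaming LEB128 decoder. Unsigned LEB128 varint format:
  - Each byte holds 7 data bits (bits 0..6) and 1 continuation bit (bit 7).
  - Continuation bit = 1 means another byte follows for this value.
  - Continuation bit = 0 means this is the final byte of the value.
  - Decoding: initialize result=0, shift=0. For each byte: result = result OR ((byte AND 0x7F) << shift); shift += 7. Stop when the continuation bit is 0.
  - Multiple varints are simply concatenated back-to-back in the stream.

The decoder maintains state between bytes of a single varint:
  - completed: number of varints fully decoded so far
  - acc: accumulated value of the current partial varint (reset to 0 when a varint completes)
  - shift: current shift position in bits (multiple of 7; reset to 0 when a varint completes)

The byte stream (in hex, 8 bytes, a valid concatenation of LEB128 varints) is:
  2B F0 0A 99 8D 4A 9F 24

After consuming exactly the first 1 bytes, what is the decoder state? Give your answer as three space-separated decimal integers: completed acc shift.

byte[0]=0x2B cont=0 payload=0x2B: varint #1 complete (value=43); reset -> completed=1 acc=0 shift=0

Answer: 1 0 0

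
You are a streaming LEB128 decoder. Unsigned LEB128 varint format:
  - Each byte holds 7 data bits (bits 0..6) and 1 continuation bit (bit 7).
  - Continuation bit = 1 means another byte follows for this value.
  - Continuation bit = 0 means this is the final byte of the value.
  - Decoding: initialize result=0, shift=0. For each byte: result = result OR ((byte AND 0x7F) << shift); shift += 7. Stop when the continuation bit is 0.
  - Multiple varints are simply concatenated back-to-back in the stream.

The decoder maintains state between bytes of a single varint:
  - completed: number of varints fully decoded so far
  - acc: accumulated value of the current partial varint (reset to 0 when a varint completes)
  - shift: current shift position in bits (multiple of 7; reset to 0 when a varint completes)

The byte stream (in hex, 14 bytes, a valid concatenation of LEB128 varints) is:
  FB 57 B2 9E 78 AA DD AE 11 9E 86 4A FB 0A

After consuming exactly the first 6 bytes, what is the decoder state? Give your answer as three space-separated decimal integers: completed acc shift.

byte[0]=0xFB cont=1 payload=0x7B: acc |= 123<<0 -> completed=0 acc=123 shift=7
byte[1]=0x57 cont=0 payload=0x57: varint #1 complete (value=11259); reset -> completed=1 acc=0 shift=0
byte[2]=0xB2 cont=1 payload=0x32: acc |= 50<<0 -> completed=1 acc=50 shift=7
byte[3]=0x9E cont=1 payload=0x1E: acc |= 30<<7 -> completed=1 acc=3890 shift=14
byte[4]=0x78 cont=0 payload=0x78: varint #2 complete (value=1969970); reset -> completed=2 acc=0 shift=0
byte[5]=0xAA cont=1 payload=0x2A: acc |= 42<<0 -> completed=2 acc=42 shift=7

Answer: 2 42 7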